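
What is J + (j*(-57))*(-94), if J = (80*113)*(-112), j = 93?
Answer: -514186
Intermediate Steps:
J = -1012480 (J = 9040*(-112) = -1012480)
J + (j*(-57))*(-94) = -1012480 + (93*(-57))*(-94) = -1012480 - 5301*(-94) = -1012480 + 498294 = -514186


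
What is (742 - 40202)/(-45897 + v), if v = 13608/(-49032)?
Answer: 4478710/5209341 ≈ 0.85975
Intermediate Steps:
v = -63/227 (v = 13608*(-1/49032) = -63/227 ≈ -0.27753)
(742 - 40202)/(-45897 + v) = (742 - 40202)/(-45897 - 63/227) = -39460/(-10418682/227) = -39460*(-227/10418682) = 4478710/5209341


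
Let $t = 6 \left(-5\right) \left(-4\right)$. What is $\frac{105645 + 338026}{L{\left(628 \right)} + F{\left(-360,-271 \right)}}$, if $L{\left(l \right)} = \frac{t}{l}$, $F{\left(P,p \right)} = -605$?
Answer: $- \frac{69656347}{94955} \approx -733.57$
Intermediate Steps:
$t = 120$ ($t = \left(-30\right) \left(-4\right) = 120$)
$L{\left(l \right)} = \frac{120}{l}$
$\frac{105645 + 338026}{L{\left(628 \right)} + F{\left(-360,-271 \right)}} = \frac{105645 + 338026}{\frac{120}{628} - 605} = \frac{443671}{120 \cdot \frac{1}{628} - 605} = \frac{443671}{\frac{30}{157} - 605} = \frac{443671}{- \frac{94955}{157}} = 443671 \left(- \frac{157}{94955}\right) = - \frac{69656347}{94955}$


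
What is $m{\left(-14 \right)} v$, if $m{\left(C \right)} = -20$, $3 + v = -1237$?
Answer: $24800$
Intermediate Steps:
$v = -1240$ ($v = -3 - 1237 = -1240$)
$m{\left(-14 \right)} v = \left(-20\right) \left(-1240\right) = 24800$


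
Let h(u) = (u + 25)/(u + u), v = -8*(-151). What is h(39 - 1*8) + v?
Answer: 37476/31 ≈ 1208.9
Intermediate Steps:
v = 1208
h(u) = (25 + u)/(2*u) (h(u) = (25 + u)/((2*u)) = (25 + u)*(1/(2*u)) = (25 + u)/(2*u))
h(39 - 1*8) + v = (25 + (39 - 1*8))/(2*(39 - 1*8)) + 1208 = (25 + (39 - 8))/(2*(39 - 8)) + 1208 = (1/2)*(25 + 31)/31 + 1208 = (1/2)*(1/31)*56 + 1208 = 28/31 + 1208 = 37476/31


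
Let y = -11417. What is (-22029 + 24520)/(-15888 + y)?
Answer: -2491/27305 ≈ -0.091229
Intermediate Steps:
(-22029 + 24520)/(-15888 + y) = (-22029 + 24520)/(-15888 - 11417) = 2491/(-27305) = 2491*(-1/27305) = -2491/27305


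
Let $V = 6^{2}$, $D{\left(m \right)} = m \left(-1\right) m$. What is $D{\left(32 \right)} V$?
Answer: $-36864$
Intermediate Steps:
$D{\left(m \right)} = - m^{2}$ ($D{\left(m \right)} = - m m = - m^{2}$)
$V = 36$
$D{\left(32 \right)} V = - 32^{2} \cdot 36 = \left(-1\right) 1024 \cdot 36 = \left(-1024\right) 36 = -36864$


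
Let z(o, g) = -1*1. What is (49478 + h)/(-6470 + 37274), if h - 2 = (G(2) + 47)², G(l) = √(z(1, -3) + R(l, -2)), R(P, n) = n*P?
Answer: 4307/2567 + 47*I*√5/15402 ≈ 1.6778 + 0.0068235*I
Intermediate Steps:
R(P, n) = P*n
z(o, g) = -1
G(l) = √(-1 - 2*l) (G(l) = √(-1 + l*(-2)) = √(-1 - 2*l))
h = 2 + (47 + I*√5)² (h = 2 + (√(-1 - 2*2) + 47)² = 2 + (√(-1 - 4) + 47)² = 2 + (√(-5) + 47)² = 2 + (I*√5 + 47)² = 2 + (47 + I*√5)² ≈ 2206.0 + 210.19*I)
(49478 + h)/(-6470 + 37274) = (49478 + (2206 + 94*I*√5))/(-6470 + 37274) = (51684 + 94*I*√5)/30804 = (51684 + 94*I*√5)*(1/30804) = 4307/2567 + 47*I*√5/15402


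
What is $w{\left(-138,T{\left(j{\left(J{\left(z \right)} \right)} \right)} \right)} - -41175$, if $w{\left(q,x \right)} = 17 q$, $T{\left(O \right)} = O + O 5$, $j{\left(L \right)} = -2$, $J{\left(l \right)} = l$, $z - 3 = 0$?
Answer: $38829$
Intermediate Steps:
$z = 3$ ($z = 3 + 0 = 3$)
$T{\left(O \right)} = 6 O$ ($T{\left(O \right)} = O + 5 O = 6 O$)
$w{\left(-138,T{\left(j{\left(J{\left(z \right)} \right)} \right)} \right)} - -41175 = 17 \left(-138\right) - -41175 = -2346 + 41175 = 38829$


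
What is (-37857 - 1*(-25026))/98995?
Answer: -987/7615 ≈ -0.12961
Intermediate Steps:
(-37857 - 1*(-25026))/98995 = (-37857 + 25026)*(1/98995) = -12831*1/98995 = -987/7615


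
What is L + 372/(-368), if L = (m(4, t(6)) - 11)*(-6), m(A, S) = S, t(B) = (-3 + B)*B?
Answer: -3957/92 ≈ -43.011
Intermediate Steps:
t(B) = B*(-3 + B)
L = -42 (L = (6*(-3 + 6) - 11)*(-6) = (6*3 - 11)*(-6) = (18 - 11)*(-6) = 7*(-6) = -42)
L + 372/(-368) = -42 + 372/(-368) = -42 + 372*(-1/368) = -42 - 93/92 = -3957/92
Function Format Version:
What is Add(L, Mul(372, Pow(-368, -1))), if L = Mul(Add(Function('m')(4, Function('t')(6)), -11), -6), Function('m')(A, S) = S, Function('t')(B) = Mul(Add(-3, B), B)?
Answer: Rational(-3957, 92) ≈ -43.011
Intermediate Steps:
Function('t')(B) = Mul(B, Add(-3, B))
L = -42 (L = Mul(Add(Mul(6, Add(-3, 6)), -11), -6) = Mul(Add(Mul(6, 3), -11), -6) = Mul(Add(18, -11), -6) = Mul(7, -6) = -42)
Add(L, Mul(372, Pow(-368, -1))) = Add(-42, Mul(372, Pow(-368, -1))) = Add(-42, Mul(372, Rational(-1, 368))) = Add(-42, Rational(-93, 92)) = Rational(-3957, 92)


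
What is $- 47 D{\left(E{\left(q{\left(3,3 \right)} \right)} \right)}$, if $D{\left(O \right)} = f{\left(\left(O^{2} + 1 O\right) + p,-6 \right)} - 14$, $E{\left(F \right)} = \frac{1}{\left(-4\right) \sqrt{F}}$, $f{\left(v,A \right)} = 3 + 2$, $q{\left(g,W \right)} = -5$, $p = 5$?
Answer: $423$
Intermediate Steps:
$f{\left(v,A \right)} = 5$
$E{\left(F \right)} = - \frac{1}{4 \sqrt{F}}$
$D{\left(O \right)} = -9$ ($D{\left(O \right)} = 5 - 14 = -9$)
$- 47 D{\left(E{\left(q{\left(3,3 \right)} \right)} \right)} = \left(-47\right) \left(-9\right) = 423$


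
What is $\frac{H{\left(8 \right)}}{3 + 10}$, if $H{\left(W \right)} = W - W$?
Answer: $0$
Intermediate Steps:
$H{\left(W \right)} = 0$
$\frac{H{\left(8 \right)}}{3 + 10} = \frac{0}{3 + 10} = \frac{0}{13} = 0 \cdot \frac{1}{13} = 0$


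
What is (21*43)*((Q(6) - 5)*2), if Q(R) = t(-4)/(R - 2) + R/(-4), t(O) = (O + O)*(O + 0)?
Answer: 2709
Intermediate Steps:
t(O) = 2*O**2 (t(O) = (2*O)*O = 2*O**2)
Q(R) = 32/(-2 + R) - R/4 (Q(R) = (2*(-4)**2)/(R - 2) + R/(-4) = (2*16)/(-2 + R) + R*(-1/4) = 32/(-2 + R) - R/4)
(21*43)*((Q(6) - 5)*2) = (21*43)*(((128 - 1*6**2 + 2*6)/(4*(-2 + 6)) - 5)*2) = 903*(((1/4)*(128 - 1*36 + 12)/4 - 5)*2) = 903*(((1/4)*(1/4)*(128 - 36 + 12) - 5)*2) = 903*(((1/4)*(1/4)*104 - 5)*2) = 903*((13/2 - 5)*2) = 903*((3/2)*2) = 903*3 = 2709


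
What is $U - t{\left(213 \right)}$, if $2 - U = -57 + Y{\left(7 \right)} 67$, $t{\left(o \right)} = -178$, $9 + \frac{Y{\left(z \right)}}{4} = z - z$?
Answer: $2649$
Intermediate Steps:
$Y{\left(z \right)} = -36$ ($Y{\left(z \right)} = -36 + 4 \left(z - z\right) = -36 + 4 \cdot 0 = -36 + 0 = -36$)
$U = 2471$ ($U = 2 - \left(-57 - 2412\right) = 2 - -2469 = 2 + 2469 = 2471$)
$U - t{\left(213 \right)} = 2471 - -178 = 2471 + 178 = 2649$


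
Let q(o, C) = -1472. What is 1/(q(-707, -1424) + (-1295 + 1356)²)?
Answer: 1/2249 ≈ 0.00044464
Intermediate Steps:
1/(q(-707, -1424) + (-1295 + 1356)²) = 1/(-1472 + (-1295 + 1356)²) = 1/(-1472 + 61²) = 1/(-1472 + 3721) = 1/2249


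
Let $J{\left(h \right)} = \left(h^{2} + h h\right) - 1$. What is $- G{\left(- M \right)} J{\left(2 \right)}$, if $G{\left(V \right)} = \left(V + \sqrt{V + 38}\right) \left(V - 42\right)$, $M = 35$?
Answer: $-18865 + 539 \sqrt{3} \approx -17931.0$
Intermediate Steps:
$J{\left(h \right)} = -1 + 2 h^{2}$ ($J{\left(h \right)} = \left(h^{2} + h^{2}\right) - 1 = 2 h^{2} - 1 = -1 + 2 h^{2}$)
$G{\left(V \right)} = \left(-42 + V\right) \left(V + \sqrt{38 + V}\right)$ ($G{\left(V \right)} = \left(V + \sqrt{38 + V}\right) \left(-42 + V\right) = \left(-42 + V\right) \left(V + \sqrt{38 + V}\right)$)
$- G{\left(- M \right)} J{\left(2 \right)} = - \left(\left(\left(-1\right) 35\right)^{2} - 42 \left(\left(-1\right) 35\right) - 42 \sqrt{38 - 35} + \left(-1\right) 35 \sqrt{38 - 35}\right) \left(-1 + 2 \cdot 2^{2}\right) = - \left(\left(-35\right)^{2} - -1470 - 42 \sqrt{38 - 35} - 35 \sqrt{38 - 35}\right) \left(-1 + 2 \cdot 4\right) = - \left(1225 + 1470 - 42 \sqrt{3} - 35 \sqrt{3}\right) \left(-1 + 8\right) = - \left(2695 - 77 \sqrt{3}\right) 7 = - (18865 - 539 \sqrt{3}) = -18865 + 539 \sqrt{3}$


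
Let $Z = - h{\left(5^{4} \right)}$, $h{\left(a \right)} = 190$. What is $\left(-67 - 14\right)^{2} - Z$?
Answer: $6751$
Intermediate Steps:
$Z = -190$ ($Z = \left(-1\right) 190 = -190$)
$\left(-67 - 14\right)^{2} - Z = \left(-67 - 14\right)^{2} - -190 = \left(-81\right)^{2} + 190 = 6561 + 190 = 6751$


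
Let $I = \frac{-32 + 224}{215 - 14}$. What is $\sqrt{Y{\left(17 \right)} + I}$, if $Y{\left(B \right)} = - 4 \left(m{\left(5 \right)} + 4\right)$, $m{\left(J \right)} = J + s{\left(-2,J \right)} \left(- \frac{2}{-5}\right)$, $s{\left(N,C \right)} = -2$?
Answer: $\frac{2 i \sqrt{893445}}{335} \approx 5.6431 i$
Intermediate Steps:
$m{\left(J \right)} = - \frac{4}{5} + J$ ($m{\left(J \right)} = J - 2 \left(- \frac{2}{-5}\right) = J - 2 \left(\left(-2\right) \left(- \frac{1}{5}\right)\right) = J - \frac{4}{5} = - \frac{4}{5} + J$)
$Y{\left(B \right)} = - \frac{164}{5}$ ($Y{\left(B \right)} = - 4 \left(\left(- \frac{4}{5} + 5\right) + 4\right) = - 4 \left(\frac{21}{5} + 4\right) = \left(-4\right) \frac{41}{5} = - \frac{164}{5}$)
$I = \frac{64}{67}$ ($I = \frac{192}{201} = 192 \cdot \frac{1}{201} = \frac{64}{67} \approx 0.95522$)
$\sqrt{Y{\left(17 \right)} + I} = \sqrt{- \frac{164}{5} + \frac{64}{67}} = \sqrt{- \frac{10668}{335}} = \frac{2 i \sqrt{893445}}{335}$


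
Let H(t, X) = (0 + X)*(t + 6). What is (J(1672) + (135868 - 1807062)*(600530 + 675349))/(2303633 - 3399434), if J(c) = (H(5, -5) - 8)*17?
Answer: 101535301457/52181 ≈ 1.9458e+6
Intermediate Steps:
H(t, X) = X*(6 + t)
J(c) = -1071 (J(c) = (-5*(6 + 5) - 8)*17 = (-5*11 - 8)*17 = (-55 - 8)*17 = -63*17 = -1071)
(J(1672) + (135868 - 1807062)*(600530 + 675349))/(2303633 - 3399434) = (-1071 + (135868 - 1807062)*(600530 + 675349))/(2303633 - 3399434) = (-1071 - 1671194*1275879)/(-1095801) = (-1071 - 2132241329526)*(-1/1095801) = -2132241330597*(-1/1095801) = 101535301457/52181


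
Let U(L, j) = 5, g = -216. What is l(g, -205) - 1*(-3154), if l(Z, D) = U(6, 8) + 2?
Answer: 3161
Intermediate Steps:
l(Z, D) = 7 (l(Z, D) = 5 + 2 = 7)
l(g, -205) - 1*(-3154) = 7 - 1*(-3154) = 7 + 3154 = 3161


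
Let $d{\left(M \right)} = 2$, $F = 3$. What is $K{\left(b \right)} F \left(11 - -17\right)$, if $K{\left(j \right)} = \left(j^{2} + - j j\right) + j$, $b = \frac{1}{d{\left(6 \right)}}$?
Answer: $42$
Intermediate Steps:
$b = \frac{1}{2} \approx 0.5$
$K{\left(j \right)} = j$ ($K{\left(j \right)} = \left(j^{2} - j^{2}\right) + j = 0 + j = j$)
$K{\left(b \right)} F \left(11 - -17\right) = \frac{1}{2} \cdot 3 \left(11 - -17\right) = \frac{3 \left(11 + 17\right)}{2} = \frac{3}{2} \cdot 28 = 42$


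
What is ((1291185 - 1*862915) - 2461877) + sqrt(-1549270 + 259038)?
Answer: -2033607 + 2*I*sqrt(322558) ≈ -2.0336e+6 + 1135.9*I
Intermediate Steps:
((1291185 - 1*862915) - 2461877) + sqrt(-1549270 + 259038) = ((1291185 - 862915) - 2461877) + sqrt(-1290232) = (428270 - 2461877) + 2*I*sqrt(322558) = -2033607 + 2*I*sqrt(322558)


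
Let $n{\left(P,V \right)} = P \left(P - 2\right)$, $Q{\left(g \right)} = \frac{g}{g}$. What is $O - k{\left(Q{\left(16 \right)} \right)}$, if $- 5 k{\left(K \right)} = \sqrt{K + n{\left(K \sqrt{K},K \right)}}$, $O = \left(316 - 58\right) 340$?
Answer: $87720$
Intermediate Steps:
$Q{\left(g \right)} = 1$
$n{\left(P,V \right)} = P \left(-2 + P\right)$
$O = 87720$ ($O = 258 \cdot 340 = 87720$)
$k{\left(K \right)} = - \frac{\sqrt{K + K^{\frac{3}{2}} \left(-2 + K^{\frac{3}{2}}\right)}}{5}$ ($k{\left(K \right)} = - \frac{\sqrt{K + K \sqrt{K} \left(-2 + K \sqrt{K}\right)}}{5} = - \frac{\sqrt{K + K^{\frac{3}{2}} \left(-2 + K^{\frac{3}{2}}\right)}}{5}$)
$O - k{\left(Q{\left(16 \right)} \right)} = 87720 - - \frac{\sqrt{1 + 1^{3} - 2 \cdot 1^{\frac{3}{2}}}}{5} = 87720 - - \frac{\sqrt{1 + 1 - 2}}{5} = 87720 - - \frac{\sqrt{0}}{5} = 87720 - \left(- \frac{1}{5}\right) 0 = 87720 - 0 = 87720 + 0 = 87720$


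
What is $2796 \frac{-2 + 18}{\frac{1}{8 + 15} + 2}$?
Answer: $\frac{1028928}{47} \approx 21892.0$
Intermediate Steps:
$2796 \frac{-2 + 18}{\frac{1}{8 + 15} + 2} = 2796 \frac{16}{\frac{1}{23} + 2} = 2796 \frac{16}{\frac{47}{23}} = 2796 \cdot 16 \cdot \frac{23}{47} = 2796 \cdot \frac{368}{47} = \frac{1028928}{47}$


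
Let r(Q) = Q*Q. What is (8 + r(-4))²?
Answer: 576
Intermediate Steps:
r(Q) = Q²
(8 + r(-4))² = (8 + (-4)²)² = (8 + 16)² = 24² = 576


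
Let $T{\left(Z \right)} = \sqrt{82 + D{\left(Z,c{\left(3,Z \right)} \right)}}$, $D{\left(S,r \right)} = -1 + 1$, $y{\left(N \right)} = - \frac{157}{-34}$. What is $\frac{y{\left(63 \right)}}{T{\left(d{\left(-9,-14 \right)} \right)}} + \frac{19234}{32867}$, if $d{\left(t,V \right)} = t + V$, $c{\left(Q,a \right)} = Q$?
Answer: $\frac{19234}{32867} + \frac{157 \sqrt{82}}{2788} \approx 1.0951$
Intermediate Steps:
$y{\left(N \right)} = \frac{157}{34}$ ($y{\left(N \right)} = \left(-157\right) \left(- \frac{1}{34}\right) = \frac{157}{34}$)
$D{\left(S,r \right)} = 0$
$d{\left(t,V \right)} = V + t$
$T{\left(Z \right)} = \sqrt{82}$ ($T{\left(Z \right)} = \sqrt{82 + 0} = \sqrt{82}$)
$\frac{y{\left(63 \right)}}{T{\left(d{\left(-9,-14 \right)} \right)}} + \frac{19234}{32867} = \frac{157}{34 \sqrt{82}} + \frac{19234}{32867} = \frac{157 \frac{\sqrt{82}}{82}}{34} + 19234 \cdot \frac{1}{32867} = \frac{157 \sqrt{82}}{2788} + \frac{19234}{32867} = \frac{19234}{32867} + \frac{157 \sqrt{82}}{2788}$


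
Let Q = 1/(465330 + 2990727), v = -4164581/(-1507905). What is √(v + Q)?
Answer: √926023726946952082796270/579045070065 ≈ 1.6619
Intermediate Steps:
v = 4164581/1507905 (v = -4164581*(-1/1507905) = 4164581/1507905 ≈ 2.7618)
Q = 1/3456057 ≈ 2.8935e-7
√(v + Q) = √(4164581/1507905 + 1/3456057) = √(4797676941674/1737135210195) = √926023726946952082796270/579045070065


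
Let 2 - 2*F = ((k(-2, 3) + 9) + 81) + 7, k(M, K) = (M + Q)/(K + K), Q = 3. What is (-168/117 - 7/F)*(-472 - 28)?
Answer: 14350000/22269 ≈ 644.39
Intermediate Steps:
k(M, K) = (3 + M)/(2*K) (k(M, K) = (M + 3)/(K + K) = (3 + M)/((2*K)) = (3 + M)*(1/(2*K)) = (3 + M)/(2*K))
F = -571/12 (F = 1 - ((((½)*(3 - 2)/3 + 9) + 81) + 7)/2 = 1 - ((((½)*(⅓)*1 + 9) + 81) + 7)/2 = 1 - (((⅙ + 9) + 81) + 7)/2 = 1 - ((55/6 + 81) + 7)/2 = 1 - (541/6 + 7)/2 = 1 - ½*583/6 = 1 - 583/12 = -571/12 ≈ -47.583)
(-168/117 - 7/F)*(-472 - 28) = (-168/117 - 7/(-571/12))*(-472 - 28) = (-168*1/117 - 7*(-12/571))*(-500) = (-56/39 + 84/571)*(-500) = -28700/22269*(-500) = 14350000/22269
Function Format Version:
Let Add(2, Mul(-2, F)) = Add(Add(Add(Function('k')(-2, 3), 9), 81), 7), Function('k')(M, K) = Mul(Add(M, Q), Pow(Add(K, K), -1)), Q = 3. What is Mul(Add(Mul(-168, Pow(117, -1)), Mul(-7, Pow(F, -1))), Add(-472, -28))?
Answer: Rational(14350000, 22269) ≈ 644.39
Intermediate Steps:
Function('k')(M, K) = Mul(Rational(1, 2), Pow(K, -1), Add(3, M)) (Function('k')(M, K) = Mul(Add(M, 3), Pow(Add(K, K), -1)) = Mul(Add(3, M), Pow(Mul(2, K), -1)) = Mul(Add(3, M), Mul(Rational(1, 2), Pow(K, -1))) = Mul(Rational(1, 2), Pow(K, -1), Add(3, M)))
F = Rational(-571, 12) (F = Add(1, Mul(Rational(-1, 2), Add(Add(Add(Mul(Rational(1, 2), Pow(3, -1), Add(3, -2)), 9), 81), 7))) = Add(1, Mul(Rational(-1, 2), Add(Add(Add(Mul(Rational(1, 2), Rational(1, 3), 1), 9), 81), 7))) = Add(1, Mul(Rational(-1, 2), Add(Add(Add(Rational(1, 6), 9), 81), 7))) = Add(1, Mul(Rational(-1, 2), Add(Add(Rational(55, 6), 81), 7))) = Add(1, Mul(Rational(-1, 2), Add(Rational(541, 6), 7))) = Add(1, Mul(Rational(-1, 2), Rational(583, 6))) = Add(1, Rational(-583, 12)) = Rational(-571, 12) ≈ -47.583)
Mul(Add(Mul(-168, Pow(117, -1)), Mul(-7, Pow(F, -1))), Add(-472, -28)) = Mul(Add(Mul(-168, Pow(117, -1)), Mul(-7, Pow(Rational(-571, 12), -1))), Add(-472, -28)) = Mul(Add(Mul(-168, Rational(1, 117)), Mul(-7, Rational(-12, 571))), -500) = Mul(Add(Rational(-56, 39), Rational(84, 571)), -500) = Mul(Rational(-28700, 22269), -500) = Rational(14350000, 22269)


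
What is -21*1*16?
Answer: -336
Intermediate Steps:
-21*1*16 = -21*16 = -336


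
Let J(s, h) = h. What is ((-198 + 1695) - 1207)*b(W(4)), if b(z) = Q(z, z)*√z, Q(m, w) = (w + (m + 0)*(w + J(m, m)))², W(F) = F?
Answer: 751680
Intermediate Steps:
Q(m, w) = (w + m*(m + w))² (Q(m, w) = (w + (m + 0)*(w + m))² = (w + m*(m + w))²)
b(z) = √z*(z + 2*z²)² (b(z) = (z + z² + z*z)²*√z = (z + z² + z²)²*√z = (z + 2*z²)²*√z = √z*(z + 2*z²)²)
((-198 + 1695) - 1207)*b(W(4)) = ((-198 + 1695) - 1207)*(4^(5/2)*(1 + 2*4)²) = (1497 - 1207)*(32*(1 + 8)²) = 290*(32*9²) = 290*(32*81) = 290*2592 = 751680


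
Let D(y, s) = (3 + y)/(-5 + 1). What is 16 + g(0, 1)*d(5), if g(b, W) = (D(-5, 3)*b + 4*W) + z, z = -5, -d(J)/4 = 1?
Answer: 20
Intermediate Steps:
d(J) = -4 (d(J) = -4*1 = -4)
D(y, s) = -¾ - y/4 (D(y, s) = (3 + y)/(-4) = (3 + y)*(-¼) = -¾ - y/4)
g(b, W) = -5 + b/2 + 4*W (g(b, W) = ((-¾ - ¼*(-5))*b + 4*W) - 5 = ((-¾ + 5/4)*b + 4*W) - 5 = (b/2 + 4*W) - 5 = -5 + b/2 + 4*W)
16 + g(0, 1)*d(5) = 16 + (-5 + (½)*0 + 4*1)*(-4) = 16 + (-5 + 0 + 4)*(-4) = 16 - 1*(-4) = 16 + 4 = 20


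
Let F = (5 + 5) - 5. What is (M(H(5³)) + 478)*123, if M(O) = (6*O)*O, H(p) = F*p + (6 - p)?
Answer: 189013362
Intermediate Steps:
F = 5 (F = 10 - 5 = 5)
H(p) = 6 + 4*p (H(p) = 5*p + (6 - p) = 6 + 4*p)
M(O) = 6*O²
(M(H(5³)) + 478)*123 = (6*(6 + 4*5³)² + 478)*123 = (6*(6 + 4*125)² + 478)*123 = (6*(6 + 500)² + 478)*123 = (6*506² + 478)*123 = (6*256036 + 478)*123 = (1536216 + 478)*123 = 1536694*123 = 189013362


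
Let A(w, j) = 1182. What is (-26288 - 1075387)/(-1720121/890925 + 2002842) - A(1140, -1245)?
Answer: -2110119011077053/1784380288729 ≈ -1182.6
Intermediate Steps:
(-26288 - 1075387)/(-1720121/890925 + 2002842) - A(1140, -1245) = (-26288 - 1075387)/(-1720121/890925 + 2002842) - 1*1182 = -1101675/(-1720121*1/890925 + 2002842) - 1182 = -1101675/(-1720121/890925 + 2002842) - 1182 = -1101675/1784380288729/890925 - 1182 = -1101675*890925/1784380288729 - 1182 = -981509799375/1784380288729 - 1182 = -2110119011077053/1784380288729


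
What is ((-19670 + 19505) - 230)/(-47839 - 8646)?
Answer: 1/143 ≈ 0.0069930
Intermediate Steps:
((-19670 + 19505) - 230)/(-47839 - 8646) = (-165 - 230)/(-56485) = -395*(-1/56485) = 1/143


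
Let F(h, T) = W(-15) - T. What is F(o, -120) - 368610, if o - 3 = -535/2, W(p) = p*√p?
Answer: -368490 - 15*I*√15 ≈ -3.6849e+5 - 58.095*I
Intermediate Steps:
W(p) = p^(3/2)
o = -529/2 (o = 3 - 535/2 = -529/2 ≈ -264.50)
F(h, T) = -T - 15*I*√15 (F(h, T) = (-15)^(3/2) - T = -15*I*√15 - T = -T - 15*I*√15)
F(o, -120) - 368610 = (-1*(-120) - 15*I*√15) - 368610 = (120 - 15*I*√15) - 368610 = -368490 - 15*I*√15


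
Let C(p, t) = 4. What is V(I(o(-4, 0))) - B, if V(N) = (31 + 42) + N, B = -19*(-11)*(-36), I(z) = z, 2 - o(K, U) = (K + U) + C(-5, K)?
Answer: 7599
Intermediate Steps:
o(K, U) = -2 - K - U (o(K, U) = 2 - ((K + U) + 4) = 2 - (4 + K + U) = 2 + (-4 - K - U) = -2 - K - U)
B = -7524 (B = 209*(-36) = -7524)
V(N) = 73 + N
V(I(o(-4, 0))) - B = (73 + (-2 - 1*(-4) - 1*0)) - 1*(-7524) = (73 + (-2 + 4 + 0)) + 7524 = (73 + 2) + 7524 = 75 + 7524 = 7599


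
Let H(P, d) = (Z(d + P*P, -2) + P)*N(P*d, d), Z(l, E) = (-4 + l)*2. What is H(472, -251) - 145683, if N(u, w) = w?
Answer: -111973713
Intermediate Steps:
Z(l, E) = -8 + 2*l
H(P, d) = d*(-8 + P + 2*d + 2*P**2) (H(P, d) = ((-8 + 2*(d + P*P)) + P)*d = ((-8 + 2*(d + P**2)) + P)*d = ((-8 + (2*d + 2*P**2)) + P)*d = ((-8 + 2*d + 2*P**2) + P)*d = (-8 + P + 2*d + 2*P**2)*d = d*(-8 + P + 2*d + 2*P**2))
H(472, -251) - 145683 = -251*(-8 + 472 + 2*(-251) + 2*472**2) - 145683 = -251*(-8 + 472 - 502 + 2*222784) - 145683 = -251*(-8 + 472 - 502 + 445568) - 145683 = -251*445530 - 145683 = -111828030 - 145683 = -111973713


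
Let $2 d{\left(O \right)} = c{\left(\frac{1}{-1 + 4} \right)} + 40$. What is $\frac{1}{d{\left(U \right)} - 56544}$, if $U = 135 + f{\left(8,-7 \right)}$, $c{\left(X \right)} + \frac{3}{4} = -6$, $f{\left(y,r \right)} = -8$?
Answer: $- \frac{8}{452219} \approx -1.7691 \cdot 10^{-5}$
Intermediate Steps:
$c{\left(X \right)} = - \frac{27}{4}$ ($c{\left(X \right)} = - \frac{3}{4} - 6 = - \frac{27}{4}$)
$U = 127$ ($U = 135 - 8 = 127$)
$d{\left(O \right)} = \frac{133}{8}$ ($d{\left(O \right)} = \frac{- \frac{27}{4} + 40}{2} = \frac{1}{2} \cdot \frac{133}{4} = \frac{133}{8}$)
$\frac{1}{d{\left(U \right)} - 56544} = \frac{1}{\frac{133}{8} - 56544} = \frac{1}{- \frac{452219}{8}} = - \frac{8}{452219}$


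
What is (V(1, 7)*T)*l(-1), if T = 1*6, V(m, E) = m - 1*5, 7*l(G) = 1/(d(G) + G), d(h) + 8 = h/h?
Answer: 3/7 ≈ 0.42857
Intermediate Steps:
d(h) = -7 (d(h) = -8 + h/h = -8 + 1 = -7)
l(G) = 1/(7*(-7 + G))
V(m, E) = -5 + m (V(m, E) = m - 5 = -5 + m)
T = 6
(V(1, 7)*T)*l(-1) = ((-5 + 1)*6)*(1/(7*(-7 - 1))) = (-4*6)*((1/7)/(-8)) = -24*(-1)/(7*8) = -24*(-1/56) = 3/7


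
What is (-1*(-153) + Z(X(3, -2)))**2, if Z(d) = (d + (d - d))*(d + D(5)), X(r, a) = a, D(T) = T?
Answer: 21609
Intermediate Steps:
Z(d) = d*(5 + d) (Z(d) = (d + (d - d))*(d + 5) = (d + 0)*(5 + d) = d*(5 + d))
(-1*(-153) + Z(X(3, -2)))**2 = (-1*(-153) - 2*(5 - 2))**2 = (153 - 2*3)**2 = (153 - 6)**2 = 147**2 = 21609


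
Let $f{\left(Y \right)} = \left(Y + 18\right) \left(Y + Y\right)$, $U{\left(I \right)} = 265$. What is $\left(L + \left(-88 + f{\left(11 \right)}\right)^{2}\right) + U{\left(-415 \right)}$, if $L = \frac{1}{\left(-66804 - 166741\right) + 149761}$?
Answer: $\frac{25366862759}{83784} \approx 3.0277 \cdot 10^{5}$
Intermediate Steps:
$f{\left(Y \right)} = 2 Y \left(18 + Y\right)$ ($f{\left(Y \right)} = \left(18 + Y\right) 2 Y = 2 Y \left(18 + Y\right)$)
$L = - \frac{1}{83784}$ ($L = \frac{1}{-233545 + 149761} = \frac{1}{-83784} = - \frac{1}{83784} \approx -1.1935 \cdot 10^{-5}$)
$\left(L + \left(-88 + f{\left(11 \right)}\right)^{2}\right) + U{\left(-415 \right)} = \left(- \frac{1}{83784} + \left(-88 + 2 \cdot 11 \left(18 + 11\right)\right)^{2}\right) + 265 = \left(- \frac{1}{83784} + \left(-88 + 2 \cdot 11 \cdot 29\right)^{2}\right) + 265 = \left(- \frac{1}{83784} + \left(-88 + 638\right)^{2}\right) + 265 = \left(- \frac{1}{83784} + 550^{2}\right) + 265 = \left(- \frac{1}{83784} + 302500\right) + 265 = \frac{25344659999}{83784} + 265 = \frac{25366862759}{83784}$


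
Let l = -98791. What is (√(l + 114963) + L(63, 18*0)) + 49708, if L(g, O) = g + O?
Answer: 49771 + 2*√4043 ≈ 49898.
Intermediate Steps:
L(g, O) = O + g
(√(l + 114963) + L(63, 18*0)) + 49708 = (√(-98791 + 114963) + (18*0 + 63)) + 49708 = (√16172 + (0 + 63)) + 49708 = (2*√4043 + 63) + 49708 = (63 + 2*√4043) + 49708 = 49771 + 2*√4043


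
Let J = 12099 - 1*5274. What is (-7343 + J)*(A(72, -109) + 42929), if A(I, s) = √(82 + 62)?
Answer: -22243438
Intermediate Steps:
A(I, s) = 12 (A(I, s) = √144 = 12)
J = 6825 (J = 12099 - 5274 = 6825)
(-7343 + J)*(A(72, -109) + 42929) = (-7343 + 6825)*(12 + 42929) = -518*42941 = -22243438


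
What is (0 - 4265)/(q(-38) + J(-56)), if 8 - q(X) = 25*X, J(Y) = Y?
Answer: -4265/902 ≈ -4.7284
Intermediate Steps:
q(X) = 8 - 25*X
(0 - 4265)/(q(-38) + J(-56)) = (0 - 4265)/((8 - 25*(-38)) - 56) = -4265/((8 + 950) - 56) = -4265/(958 - 56) = -4265/902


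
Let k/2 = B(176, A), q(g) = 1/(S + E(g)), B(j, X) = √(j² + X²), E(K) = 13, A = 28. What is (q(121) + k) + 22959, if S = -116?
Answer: 2364776/103 + 8*√1985 ≈ 23315.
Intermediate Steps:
B(j, X) = √(X² + j²)
q(g) = -1/103 (q(g) = 1/(-116 + 13) = 1/(-103) = -1/103)
k = 8*√1985 (k = 2*√(28² + 176²) = 2*√(784 + 30976) = 2*√31760 = 2*(4*√1985) = 8*√1985 ≈ 356.43)
(q(121) + k) + 22959 = (-1/103 + 8*√1985) + 22959 = 2364776/103 + 8*√1985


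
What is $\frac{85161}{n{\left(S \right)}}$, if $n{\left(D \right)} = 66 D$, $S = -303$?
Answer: $- \frac{28387}{6666} \approx -4.2585$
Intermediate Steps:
$\frac{85161}{n{\left(S \right)}} = \frac{85161}{66 \left(-303\right)} = \frac{85161}{-19998} = 85161 \left(- \frac{1}{19998}\right) = - \frac{28387}{6666}$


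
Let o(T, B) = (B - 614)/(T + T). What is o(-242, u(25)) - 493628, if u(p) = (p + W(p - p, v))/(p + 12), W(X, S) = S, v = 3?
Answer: -4419933767/8954 ≈ -4.9363e+5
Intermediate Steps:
u(p) = (3 + p)/(12 + p) (u(p) = (p + 3)/(p + 12) = (3 + p)/(12 + p))
o(T, B) = (-614 + B)/(2*T) (o(T, B) = (-614 + B)/((2*T)) = (-614 + B)*(1/(2*T)) = (-614 + B)/(2*T))
o(-242, u(25)) - 493628 = (½)*(-614 + (3 + 25)/(12 + 25))/(-242) - 493628 = (½)*(-1/242)*(-614 + 28/37) - 493628 = (½)*(-1/242)*(-22690/37) - 493628 = 11345/8954 - 493628 = -4419933767/8954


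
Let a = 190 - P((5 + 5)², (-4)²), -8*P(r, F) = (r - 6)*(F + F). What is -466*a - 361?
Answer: -264117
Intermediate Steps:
P(r, F) = -F*(-6 + r)/4 (P(r, F) = -(r - 6)*(F + F)/8 = -(-6 + r)*2*F/8 = -F*(-6 + r)/4)
a = 566 (a = 190 - (-4)²*(6 - (5 + 5)²)/4 = 190 - 16*(6 - 1*10²)/4 = 190 - 16*(6 - 1*100)/4 = 190 - 16*(6 - 100)/4 = 190 - 16*(-94)/4 = 190 - 1*(-376) = 190 + 376 = 566)
-466*a - 361 = -466*566 - 361 = -263756 - 361 = -264117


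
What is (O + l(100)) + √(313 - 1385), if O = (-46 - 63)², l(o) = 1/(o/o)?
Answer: 11882 + 4*I*√67 ≈ 11882.0 + 32.741*I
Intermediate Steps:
l(o) = 1 (l(o) = 1/1 = 1)
O = 11881 (O = (-109)² = 11881)
(O + l(100)) + √(313 - 1385) = (11881 + 1) + √(313 - 1385) = 11882 + √(-1072) = 11882 + 4*I*√67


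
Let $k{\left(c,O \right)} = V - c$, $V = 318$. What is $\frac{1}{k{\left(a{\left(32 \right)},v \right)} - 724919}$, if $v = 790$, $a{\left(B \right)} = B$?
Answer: $- \frac{1}{724633} \approx -1.38 \cdot 10^{-6}$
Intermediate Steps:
$k{\left(c,O \right)} = 318 - c$
$\frac{1}{k{\left(a{\left(32 \right)},v \right)} - 724919} = \frac{1}{\left(318 - 32\right) - 724919} = \frac{1}{286 - 724919} = \frac{1}{-724633} = - \frac{1}{724633}$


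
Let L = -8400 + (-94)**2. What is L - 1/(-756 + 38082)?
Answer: 16274135/37326 ≈ 436.00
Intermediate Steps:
L = 436 (L = -8400 + 8836 = 436)
L - 1/(-756 + 38082) = 436 - 1/(-756 + 38082) = 436 - 1/37326 = 16274135/37326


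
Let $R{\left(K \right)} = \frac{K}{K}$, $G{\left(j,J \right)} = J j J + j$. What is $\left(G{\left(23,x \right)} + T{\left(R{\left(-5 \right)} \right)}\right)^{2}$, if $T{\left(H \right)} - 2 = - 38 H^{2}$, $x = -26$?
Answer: $241336225$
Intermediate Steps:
$G{\left(j,J \right)} = j + j J^{2}$ ($G{\left(j,J \right)} = j J^{2} + j = j + j J^{2}$)
$R{\left(K \right)} = 1$
$T{\left(H \right)} = 2 - 38 H^{2}$
$\left(G{\left(23,x \right)} + T{\left(R{\left(-5 \right)} \right)}\right)^{2} = \left(23 \left(1 + \left(-26\right)^{2}\right) + \left(2 - 38 \cdot 1^{2}\right)\right)^{2} = \left(23 \left(1 + 676\right) + \left(2 - 38\right)\right)^{2} = \left(23 \cdot 677 + \left(2 - 38\right)\right)^{2} = \left(15571 - 36\right)^{2} = 15535^{2} = 241336225$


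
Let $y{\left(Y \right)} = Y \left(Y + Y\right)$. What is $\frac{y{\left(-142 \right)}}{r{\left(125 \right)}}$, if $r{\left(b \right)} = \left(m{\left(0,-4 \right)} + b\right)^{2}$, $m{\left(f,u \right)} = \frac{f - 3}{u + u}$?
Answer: $\frac{2580992}{1006009} \approx 2.5656$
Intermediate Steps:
$y{\left(Y \right)} = 2 Y^{2}$ ($y{\left(Y \right)} = Y 2 Y = 2 Y^{2}$)
$m{\left(f,u \right)} = \frac{-3 + f}{2 u}$
$r{\left(b \right)} = \left(\frac{3}{8} + b\right)^{2}$ ($r{\left(b \right)} = \left(\frac{-3 + 0}{2 \left(-4\right)} + b\right)^{2} = \left(\frac{1}{2} \left(- \frac{1}{4}\right) \left(-3\right) + b\right)^{2} = \left(\frac{3}{8} + b\right)^{2}$)
$\frac{y{\left(-142 \right)}}{r{\left(125 \right)}} = \frac{2 \left(-142\right)^{2}}{\frac{1}{64} \left(3 + 8 \cdot 125\right)^{2}} = \frac{2 \cdot 20164}{\frac{1}{64} \left(3 + 1000\right)^{2}} = \frac{40328}{\frac{1}{64} \cdot 1003^{2}} = \frac{40328}{\frac{1}{64} \cdot 1006009} = \frac{40328}{\frac{1006009}{64}} = 40328 \cdot \frac{64}{1006009} = \frac{2580992}{1006009}$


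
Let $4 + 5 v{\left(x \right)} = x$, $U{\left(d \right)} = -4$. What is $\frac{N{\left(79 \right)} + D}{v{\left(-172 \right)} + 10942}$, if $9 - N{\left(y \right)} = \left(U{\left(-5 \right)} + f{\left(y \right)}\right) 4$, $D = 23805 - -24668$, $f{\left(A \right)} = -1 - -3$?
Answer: $\frac{121225}{27267} \approx 4.4458$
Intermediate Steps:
$f{\left(A \right)} = 2$ ($f{\left(A \right)} = -1 + 3 = 2$)
$v{\left(x \right)} = - \frac{4}{5} + \frac{x}{5}$
$D = 48473$ ($D = 23805 + 24668 = 48473$)
$N{\left(y \right)} = 17$ ($N{\left(y \right)} = 9 - \left(-4 + 2\right) 4 = 9 - \left(-2\right) 4 = 9 - -8 = 9 + 8 = 17$)
$\frac{N{\left(79 \right)} + D}{v{\left(-172 \right)} + 10942} = \frac{17 + 48473}{\left(- \frac{4}{5} + \frac{1}{5} \left(-172\right)\right) + 10942} = \frac{48490}{\left(- \frac{4}{5} - \frac{172}{5}\right) + 10942} = \frac{48490}{- \frac{176}{5} + 10942} = \frac{48490}{\frac{54534}{5}} = 48490 \cdot \frac{5}{54534} = \frac{121225}{27267}$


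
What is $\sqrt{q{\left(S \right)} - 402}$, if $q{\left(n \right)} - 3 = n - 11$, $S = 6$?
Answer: $2 i \sqrt{101} \approx 20.1 i$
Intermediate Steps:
$q{\left(n \right)} = -8 + n$ ($q{\left(n \right)} = 3 + \left(n - 11\right) = 3 + \left(-11 + n\right) = -8 + n$)
$\sqrt{q{\left(S \right)} - 402} = \sqrt{\left(-8 + 6\right) - 402} = \sqrt{-2 - 402} = \sqrt{-404} = 2 i \sqrt{101}$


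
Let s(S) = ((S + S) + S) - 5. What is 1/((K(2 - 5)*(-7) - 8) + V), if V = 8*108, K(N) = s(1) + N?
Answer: 1/891 ≈ 0.0011223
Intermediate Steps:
s(S) = -5 + 3*S (s(S) = (2*S + S) - 5 = 3*S - 5 = -5 + 3*S)
K(N) = -2 + N (K(N) = (-5 + 3*1) + N = (-5 + 3) + N = -2 + N)
V = 864
1/((K(2 - 5)*(-7) - 8) + V) = 1/(((-2 + (2 - 5))*(-7) - 8) + 864) = 1/(((-2 - 3)*(-7) - 8) + 864) = 1/((-5*(-7) - 8) + 864) = 1/((35 - 8) + 864) = 1/(27 + 864) = 1/891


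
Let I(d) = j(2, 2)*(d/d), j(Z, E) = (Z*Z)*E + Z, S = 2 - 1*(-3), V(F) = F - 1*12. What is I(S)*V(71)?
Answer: 590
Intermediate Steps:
V(F) = -12 + F (V(F) = F - 12 = -12 + F)
S = 5 (S = 2 + 3 = 5)
j(Z, E) = Z + E*Z² (j(Z, E) = Z²*E + Z = E*Z² + Z = Z + E*Z²)
I(d) = 10 (I(d) = (2*(1 + 2*2))*(d/d) = (2*(1 + 4))*1 = (2*5)*1 = 10*1 = 10)
I(S)*V(71) = 10*(-12 + 71) = 10*59 = 590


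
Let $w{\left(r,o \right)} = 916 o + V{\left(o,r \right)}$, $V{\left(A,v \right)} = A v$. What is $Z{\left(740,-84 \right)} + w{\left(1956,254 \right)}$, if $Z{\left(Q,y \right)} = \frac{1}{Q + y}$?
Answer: $\frac{478544129}{656} \approx 7.2949 \cdot 10^{5}$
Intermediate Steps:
$w{\left(r,o \right)} = 916 o + o r$
$Z{\left(740,-84 \right)} + w{\left(1956,254 \right)} = \frac{1}{740 - 84} + 254 \left(916 + 1956\right) = \frac{1}{656} + 254 \cdot 2872 = \frac{1}{656} + 729488 = \frac{478544129}{656}$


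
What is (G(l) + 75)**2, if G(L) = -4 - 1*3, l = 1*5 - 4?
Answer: 4624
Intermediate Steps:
l = 1 (l = 5 - 4 = 1)
G(L) = -7 (G(L) = -4 - 3 = -7)
(G(l) + 75)**2 = (-7 + 75)**2 = 68**2 = 4624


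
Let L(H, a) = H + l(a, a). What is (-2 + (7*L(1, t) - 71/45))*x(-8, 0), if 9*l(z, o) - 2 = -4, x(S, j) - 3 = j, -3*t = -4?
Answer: 28/5 ≈ 5.6000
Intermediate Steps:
t = 4/3 (t = -1/3*(-4) = 4/3 ≈ 1.3333)
x(S, j) = 3 + j
l(z, o) = -2/9 (l(z, o) = 2/9 + (1/9)*(-4) = 2/9 - 4/9 = -2/9)
L(H, a) = -2/9 + H (L(H, a) = H - 2/9 = -2/9 + H)
(-2 + (7*L(1, t) - 71/45))*x(-8, 0) = (-2 + (7*(-2/9 + 1) - 71/45))*(3 + 0) = (-2 + (7*(7/9) - 71*1/45))*3 = (-2 + (49/9 - 71/45))*3 = (-2 + 58/15)*3 = (28/15)*3 = 28/5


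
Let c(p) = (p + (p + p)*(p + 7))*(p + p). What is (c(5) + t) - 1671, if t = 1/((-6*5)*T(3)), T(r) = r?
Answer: -37891/90 ≈ -421.01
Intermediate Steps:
c(p) = 2*p*(p + 2*p*(7 + p)) (c(p) = (p + (2*p)*(7 + p))*(2*p) = (p + 2*p*(7 + p))*(2*p) = 2*p*(p + 2*p*(7 + p)))
t = -1/90 (t = 1/(-6*5*3) = 1/(-30*3) = 1/(-90) = -1/90 ≈ -0.011111)
(c(5) + t) - 1671 = (5²*(30 + 4*5) - 1/90) - 1671 = (25*(30 + 20) - 1/90) - 1671 = (25*50 - 1/90) - 1671 = (1250 - 1/90) - 1671 = 112499/90 - 1671 = -37891/90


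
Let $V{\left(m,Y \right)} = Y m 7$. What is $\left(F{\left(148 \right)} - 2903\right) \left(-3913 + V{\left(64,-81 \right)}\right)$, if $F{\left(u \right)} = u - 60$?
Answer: $113165815$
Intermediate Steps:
$F{\left(u \right)} = -60 + u$
$V{\left(m,Y \right)} = 7 Y m$
$\left(F{\left(148 \right)} - 2903\right) \left(-3913 + V{\left(64,-81 \right)}\right) = \left(\left(-60 + 148\right) - 2903\right) \left(-3913 + 7 \left(-81\right) 64\right) = \left(88 - 2903\right) \left(-3913 - 36288\right) = \left(-2815\right) \left(-40201\right) = 113165815$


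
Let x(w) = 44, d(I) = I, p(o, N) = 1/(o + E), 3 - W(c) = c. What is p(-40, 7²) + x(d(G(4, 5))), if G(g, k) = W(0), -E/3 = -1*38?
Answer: 3257/74 ≈ 44.013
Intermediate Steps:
W(c) = 3 - c
E = 114 (E = -(-3)*38 = -3*(-38) = 114)
p(o, N) = 1/(114 + o) (p(o, N) = 1/(o + 114) = 1/(114 + o))
G(g, k) = 3 (G(g, k) = 3 - 1*0 = 3 + 0 = 3)
p(-40, 7²) + x(d(G(4, 5))) = 1/(114 - 40) + 44 = 1/74 + 44 = 3257/74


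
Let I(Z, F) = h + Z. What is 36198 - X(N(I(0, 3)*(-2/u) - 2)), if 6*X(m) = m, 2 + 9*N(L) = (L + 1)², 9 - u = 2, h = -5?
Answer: 95779997/2646 ≈ 36198.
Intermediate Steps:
u = 7 (u = 9 - 1*2 = 9 - 2 = 7)
I(Z, F) = -5 + Z
N(L) = -2/9 + (1 + L)²/9 (N(L) = -2/9 + (L + 1)²/9 = -2/9 + (1 + L)²/9)
X(m) = m/6
36198 - X(N(I(0, 3)*(-2/u) - 2)) = 36198 - (-2/9 + (1 + ((-5 + 0)*(-2/7) - 2))²/9)/6 = 36198 - (-2/9 + (1 + (-(-10)/7 - 2))²/9)/6 = 36198 - (-2/9 + (1 + (-5*(-2/7) - 2))²/9)/6 = 36198 - (-2/9 + (1 + (10/7 - 2))²/9)/6 = 36198 - (-2/9 + (1 - 4/7)²/9)/6 = 36198 - (-2/9 + (3/7)²/9)/6 = 36198 - (-2/9 + (⅑)*(9/49))/6 = 36198 - (-2/9 + 1/49)/6 = 36198 - (-89)/(6*441) = 36198 - 1*(-89/2646) = 36198 + 89/2646 = 95779997/2646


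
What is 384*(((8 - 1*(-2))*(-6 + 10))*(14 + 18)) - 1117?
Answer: 490403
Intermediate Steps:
384*(((8 - 1*(-2))*(-6 + 10))*(14 + 18)) - 1117 = 384*(((8 + 2)*4)*32) - 1117 = 384*((10*4)*32) - 1117 = 384*(40*32) - 1117 = 384*1280 - 1117 = 491520 - 1117 = 490403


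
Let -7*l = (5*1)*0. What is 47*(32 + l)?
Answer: 1504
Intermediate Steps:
l = 0 (l = -5*1*0/7 = -5*0/7 = -⅐*0 = 0)
47*(32 + l) = 47*(32 + 0) = 47*32 = 1504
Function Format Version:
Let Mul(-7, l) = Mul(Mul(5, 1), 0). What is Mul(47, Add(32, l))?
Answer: 1504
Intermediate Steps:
l = 0 (l = Mul(Rational(-1, 7), Mul(Mul(5, 1), 0)) = Mul(Rational(-1, 7), Mul(5, 0)) = Mul(Rational(-1, 7), 0) = 0)
Mul(47, Add(32, l)) = Mul(47, Add(32, 0)) = Mul(47, 32) = 1504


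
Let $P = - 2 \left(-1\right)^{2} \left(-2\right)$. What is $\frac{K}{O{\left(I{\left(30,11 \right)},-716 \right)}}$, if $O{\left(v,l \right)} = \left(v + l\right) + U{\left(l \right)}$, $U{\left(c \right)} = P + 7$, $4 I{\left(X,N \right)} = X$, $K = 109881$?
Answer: $- \frac{24418}{155} \approx -157.54$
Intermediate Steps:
$I{\left(X,N \right)} = \frac{X}{4}$
$P = 4$ ($P = \left(-2\right) 1 \left(-2\right) = \left(-2\right) \left(-2\right) = 4$)
$U{\left(c \right)} = 11$ ($U{\left(c \right)} = 4 + 7 = 11$)
$O{\left(v,l \right)} = 11 + l + v$ ($O{\left(v,l \right)} = \left(v + l\right) + 11 = \left(l + v\right) + 11 = 11 + l + v$)
$\frac{K}{O{\left(I{\left(30,11 \right)},-716 \right)}} = \frac{109881}{11 - 716 + \frac{1}{4} \cdot 30} = \frac{109881}{11 - 716 + \frac{15}{2}} = \frac{109881}{- \frac{1395}{2}} = 109881 \left(- \frac{2}{1395}\right) = - \frac{24418}{155}$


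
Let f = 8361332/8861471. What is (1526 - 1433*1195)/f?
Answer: -15161170487139/8361332 ≈ -1.8132e+6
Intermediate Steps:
f = 8361332/8861471 (f = 8361332*(1/8861471) = 8361332/8861471 ≈ 0.94356)
(1526 - 1433*1195)/f = (1526 - 1433*1195)/(8361332/8861471) = (1526 - 1712435)*(8861471/8361332) = -1710909*8861471/8361332 = -15161170487139/8361332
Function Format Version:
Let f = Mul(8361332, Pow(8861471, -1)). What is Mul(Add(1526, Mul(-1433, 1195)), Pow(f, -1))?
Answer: Rational(-15161170487139, 8361332) ≈ -1.8132e+6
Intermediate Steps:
f = Rational(8361332, 8861471) (f = Mul(8361332, Rational(1, 8861471)) = Rational(8361332, 8861471) ≈ 0.94356)
Mul(Add(1526, Mul(-1433, 1195)), Pow(f, -1)) = Mul(Add(1526, Mul(-1433, 1195)), Pow(Rational(8361332, 8861471), -1)) = Mul(Add(1526, -1712435), Rational(8861471, 8361332)) = Mul(-1710909, Rational(8861471, 8361332)) = Rational(-15161170487139, 8361332)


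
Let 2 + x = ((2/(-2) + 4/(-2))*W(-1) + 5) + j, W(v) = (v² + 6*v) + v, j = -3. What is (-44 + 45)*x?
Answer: 18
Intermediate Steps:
W(v) = v² + 7*v
x = 18 (x = -2 + (((2/(-2) + 4/(-2))*(-(7 - 1)) + 5) - 3) = -2 + (((2*(-½) + 4*(-½))*(-1*6) + 5) - 3) = -2 + (((-1 - 2)*(-6) + 5) - 3) = -2 + ((-3*(-6) + 5) - 3) = -2 + ((18 + 5) - 3) = -2 + (23 - 3) = -2 + 20 = 18)
(-44 + 45)*x = (-44 + 45)*18 = 1*18 = 18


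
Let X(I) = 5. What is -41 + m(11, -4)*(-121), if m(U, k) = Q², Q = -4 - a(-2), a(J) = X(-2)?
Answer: -9842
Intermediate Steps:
a(J) = 5
Q = -9 (Q = -4 - 1*5 = -4 - 5 = -9)
m(U, k) = 81 (m(U, k) = (-9)² = 81)
-41 + m(11, -4)*(-121) = -41 + 81*(-121) = -41 - 9801 = -9842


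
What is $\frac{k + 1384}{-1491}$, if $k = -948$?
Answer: $- \frac{436}{1491} \approx -0.29242$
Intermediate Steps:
$\frac{k + 1384}{-1491} = \frac{-948 + 1384}{-1491} = \left(- \frac{1}{1491}\right) 436 = - \frac{436}{1491}$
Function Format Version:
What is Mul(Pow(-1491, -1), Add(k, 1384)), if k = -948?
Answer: Rational(-436, 1491) ≈ -0.29242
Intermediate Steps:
Mul(Pow(-1491, -1), Add(k, 1384)) = Mul(Pow(-1491, -1), Add(-948, 1384)) = Mul(Rational(-1, 1491), 436) = Rational(-436, 1491)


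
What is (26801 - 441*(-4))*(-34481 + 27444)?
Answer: -201011905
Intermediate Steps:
(26801 - 441*(-4))*(-34481 + 27444) = (26801 + 1764)*(-7037) = 28565*(-7037) = -201011905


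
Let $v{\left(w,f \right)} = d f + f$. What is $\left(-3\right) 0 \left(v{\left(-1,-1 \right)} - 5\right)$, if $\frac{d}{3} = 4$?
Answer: $0$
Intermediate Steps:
$d = 12$ ($d = 3 \cdot 4 = 12$)
$v{\left(w,f \right)} = 13 f$ ($v{\left(w,f \right)} = 12 f + f = 13 f$)
$\left(-3\right) 0 \left(v{\left(-1,-1 \right)} - 5\right) = \left(-3\right) 0 \left(13 \left(-1\right) - 5\right) = 0 \left(-13 - 5\right) = 0 \left(-18\right) = 0$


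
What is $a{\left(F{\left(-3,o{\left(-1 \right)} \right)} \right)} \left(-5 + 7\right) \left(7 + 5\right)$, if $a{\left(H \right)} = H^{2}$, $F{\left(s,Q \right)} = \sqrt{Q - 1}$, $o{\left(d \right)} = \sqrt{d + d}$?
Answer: $-24 + 24 i \sqrt{2} \approx -24.0 + 33.941 i$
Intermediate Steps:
$o{\left(d \right)} = \sqrt{2} \sqrt{d}$ ($o{\left(d \right)} = \sqrt{2 d} = \sqrt{2} \sqrt{d}$)
$F{\left(s,Q \right)} = \sqrt{-1 + Q}$
$a{\left(F{\left(-3,o{\left(-1 \right)} \right)} \right)} \left(-5 + 7\right) \left(7 + 5\right) = \left(\sqrt{-1 + \sqrt{2} \sqrt{-1}}\right)^{2} \left(-5 + 7\right) \left(7 + 5\right) = \left(\sqrt{-1 + \sqrt{2} i}\right)^{2} \cdot 2 \cdot 12 = \left(\sqrt{-1 + i \sqrt{2}}\right)^{2} \cdot 24 = \left(-1 + i \sqrt{2}\right) 24 = -24 + 24 i \sqrt{2}$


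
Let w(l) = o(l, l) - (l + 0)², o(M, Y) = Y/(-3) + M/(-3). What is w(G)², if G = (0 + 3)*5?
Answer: 55225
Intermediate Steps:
G = 15 (G = 3*5 = 15)
o(M, Y) = -M/3 - Y/3 (o(M, Y) = Y*(-⅓) + M*(-⅓) = -Y/3 - M/3 = -M/3 - Y/3)
w(l) = -l² - 2*l/3 (w(l) = (-l/3 - l/3) - (l + 0)² = -2*l/3 - l² = -l² - 2*l/3)
w(G)² = ((⅓)*15*(-2 - 3*15))² = ((⅓)*15*(-2 - 45))² = ((⅓)*15*(-47))² = (-235)² = 55225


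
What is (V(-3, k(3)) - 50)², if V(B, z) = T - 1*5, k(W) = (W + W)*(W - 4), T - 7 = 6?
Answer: 1764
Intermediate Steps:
T = 13 (T = 7 + 6 = 13)
k(W) = 2*W*(-4 + W) (k(W) = (2*W)*(-4 + W) = 2*W*(-4 + W))
V(B, z) = 8 (V(B, z) = 13 - 1*5 = 13 - 5 = 8)
(V(-3, k(3)) - 50)² = (8 - 50)² = (-42)² = 1764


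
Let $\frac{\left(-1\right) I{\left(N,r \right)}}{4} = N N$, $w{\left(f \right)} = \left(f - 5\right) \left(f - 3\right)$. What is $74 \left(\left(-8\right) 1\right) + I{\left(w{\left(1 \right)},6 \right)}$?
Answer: $-848$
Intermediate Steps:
$w{\left(f \right)} = \left(-5 + f\right) \left(-3 + f\right)$
$I{\left(N,r \right)} = - 4 N^{2}$ ($I{\left(N,r \right)} = - 4 N N = - 4 N^{2}$)
$74 \left(\left(-8\right) 1\right) + I{\left(w{\left(1 \right)},6 \right)} = 74 \left(\left(-8\right) 1\right) - 4 \left(15 + 1^{2} - 8\right)^{2} = 74 \left(-8\right) - 4 \left(15 + 1 - 8\right)^{2} = -592 - 4 \cdot 8^{2} = -592 - 256 = -848$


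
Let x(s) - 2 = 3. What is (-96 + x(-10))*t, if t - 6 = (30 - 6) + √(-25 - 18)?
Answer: -2730 - 91*I*√43 ≈ -2730.0 - 596.73*I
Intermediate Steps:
x(s) = 5 (x(s) = 2 + 3 = 5)
t = 30 + I*√43 (t = 6 + ((30 - 6) + √(-25 - 18)) = 6 + (24 + √(-43)) = 6 + (24 + I*√43) = 30 + I*√43 ≈ 30.0 + 6.5574*I)
(-96 + x(-10))*t = (-96 + 5)*(30 + I*√43) = -91*(30 + I*√43) = -2730 - 91*I*√43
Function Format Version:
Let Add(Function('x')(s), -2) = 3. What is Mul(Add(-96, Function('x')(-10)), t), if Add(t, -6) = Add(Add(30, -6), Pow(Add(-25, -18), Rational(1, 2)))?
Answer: Add(-2730, Mul(-91, I, Pow(43, Rational(1, 2)))) ≈ Add(-2730.0, Mul(-596.73, I))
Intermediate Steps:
Function('x')(s) = 5 (Function('x')(s) = Add(2, 3) = 5)
t = Add(30, Mul(I, Pow(43, Rational(1, 2)))) (t = Add(6, Add(Add(30, -6), Pow(Add(-25, -18), Rational(1, 2)))) = Add(6, Add(24, Pow(-43, Rational(1, 2)))) = Add(6, Add(24, Mul(I, Pow(43, Rational(1, 2))))) = Add(30, Mul(I, Pow(43, Rational(1, 2)))) ≈ Add(30.000, Mul(6.5574, I)))
Mul(Add(-96, Function('x')(-10)), t) = Mul(Add(-96, 5), Add(30, Mul(I, Pow(43, Rational(1, 2))))) = Mul(-91, Add(30, Mul(I, Pow(43, Rational(1, 2))))) = Add(-2730, Mul(-91, I, Pow(43, Rational(1, 2))))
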